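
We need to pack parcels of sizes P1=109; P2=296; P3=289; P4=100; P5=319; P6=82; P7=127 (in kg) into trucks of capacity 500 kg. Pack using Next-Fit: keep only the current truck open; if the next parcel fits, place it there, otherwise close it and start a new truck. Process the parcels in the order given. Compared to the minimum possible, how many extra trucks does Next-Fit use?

1

Next-Fit: [109,296] [289,100] [319,82] [127] → 4 trucks.
Total size 1322 kg; any packing needs at least ⌈1322/500⌉ = 3 trucks.
An optimal packing achieves that bound: [319,127] [296,109,82] [289,100] → 3 trucks.
Excess: 4 − 3 = 1.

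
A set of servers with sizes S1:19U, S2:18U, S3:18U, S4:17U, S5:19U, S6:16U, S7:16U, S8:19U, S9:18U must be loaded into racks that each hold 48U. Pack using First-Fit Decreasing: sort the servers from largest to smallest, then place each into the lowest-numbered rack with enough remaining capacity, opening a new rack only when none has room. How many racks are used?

Sorted descending: 19, 19, 19, 18, 18, 18, 17, 16, 16.
19U → rack 1 (remaining 29U)
19U → rack 1 (remaining 10U)
19U → rack 2 (remaining 29U)
18U → rack 2 (remaining 11U)
18U → rack 3 (remaining 30U)
18U → rack 3 (remaining 12U)
17U → rack 4 (remaining 31U)
16U → rack 4 (remaining 15U)
16U → rack 5 (remaining 32U)
Final racks: [19,19] [19,18] [18,18] [17,16] [16].

5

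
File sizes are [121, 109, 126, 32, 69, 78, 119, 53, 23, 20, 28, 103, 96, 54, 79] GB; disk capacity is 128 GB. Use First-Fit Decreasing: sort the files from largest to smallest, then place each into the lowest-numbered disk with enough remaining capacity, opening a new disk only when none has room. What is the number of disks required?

10 disks

Sorted descending: 126, 121, 119, 109, 103, 96, 79, 78, 69, 54, 53, 32, 28, 23, 20.
disk 1: place 126 GB, 2 GB left
disk 2: place 121 GB, 7 GB left
disk 3: place 119 GB, 9 GB left
disk 4: place 109 GB, 19 GB left
disk 5: place 103 GB, 25 GB left
disk 6: place 96 GB, 32 GB left
disk 7: place 79 GB, 49 GB left
disk 8: place 78 GB, 50 GB left
disk 9: place 69 GB, 59 GB left
disk 9: place 54 GB, 5 GB left
disk 10: place 53 GB, 75 GB left
disk 6: place 32 GB, 0 GB left
disk 7: place 28 GB, 21 GB left
disk 5: place 23 GB, 2 GB left
disk 7: place 20 GB, 1 GB left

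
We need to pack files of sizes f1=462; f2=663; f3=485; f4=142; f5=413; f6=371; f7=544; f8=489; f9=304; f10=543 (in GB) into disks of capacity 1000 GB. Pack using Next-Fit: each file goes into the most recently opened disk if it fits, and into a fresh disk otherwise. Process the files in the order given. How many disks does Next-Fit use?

Put f1 (462 GB) in disk 1; 538 GB remain.
Put f2 (663 GB) in disk 2; 337 GB remain.
Put f3 (485 GB) in disk 3; 515 GB remain.
Put f4 (142 GB) in disk 3; 373 GB remain.
Put f5 (413 GB) in disk 4; 587 GB remain.
Put f6 (371 GB) in disk 4; 216 GB remain.
Put f7 (544 GB) in disk 5; 456 GB remain.
Put f8 (489 GB) in disk 6; 511 GB remain.
Put f9 (304 GB) in disk 6; 207 GB remain.
Put f10 (543 GB) in disk 7; 457 GB remain.

7 disks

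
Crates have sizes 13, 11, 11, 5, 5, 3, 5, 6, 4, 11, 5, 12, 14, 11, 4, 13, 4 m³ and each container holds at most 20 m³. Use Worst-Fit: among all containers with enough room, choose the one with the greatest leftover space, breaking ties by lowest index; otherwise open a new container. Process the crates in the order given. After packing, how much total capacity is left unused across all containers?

container 1: place 13 m³, 7 m³ left
container 2: place 11 m³, 9 m³ left
container 3: place 11 m³, 9 m³ left
container 2: place 5 m³, 4 m³ left
container 3: place 5 m³, 4 m³ left
container 1: place 3 m³, 4 m³ left
container 4: place 5 m³, 15 m³ left
container 4: place 6 m³, 9 m³ left
container 4: place 4 m³, 5 m³ left
container 5: place 11 m³, 9 m³ left
container 5: place 5 m³, 4 m³ left
container 6: place 12 m³, 8 m³ left
container 7: place 14 m³, 6 m³ left
container 8: place 11 m³, 9 m³ left
container 8: place 4 m³, 5 m³ left
container 9: place 13 m³, 7 m³ left
container 6: place 4 m³, 4 m³ left
9 containers × 20 m³ = 180 m³; used 137 m³; unused 43 m³.

43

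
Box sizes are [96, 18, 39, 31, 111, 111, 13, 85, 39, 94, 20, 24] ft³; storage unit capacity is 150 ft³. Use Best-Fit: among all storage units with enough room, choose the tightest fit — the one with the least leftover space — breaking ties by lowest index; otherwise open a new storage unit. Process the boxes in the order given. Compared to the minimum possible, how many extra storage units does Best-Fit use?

0

Best-Fit: [96,18,31] [39,111] [111,13,20] [85,39,24] [94] → 5 storage units.
Total size 681 ft³; any packing needs at least ⌈681/150⌉ = 5 storage units.
So 5 is already optimal.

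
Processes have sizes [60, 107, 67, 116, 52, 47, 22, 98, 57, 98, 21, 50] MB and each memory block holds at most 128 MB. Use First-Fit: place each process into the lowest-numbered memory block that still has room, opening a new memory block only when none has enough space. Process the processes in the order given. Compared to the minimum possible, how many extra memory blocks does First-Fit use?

First-Fit: [60,67] [107,21] [116] [52,47,22] [98] [57,50] [98] → 7 memory blocks.
Total size 795 MB; any packing needs at least ⌈795/128⌉ = 7 memory blocks.
So 7 is already optimal.

0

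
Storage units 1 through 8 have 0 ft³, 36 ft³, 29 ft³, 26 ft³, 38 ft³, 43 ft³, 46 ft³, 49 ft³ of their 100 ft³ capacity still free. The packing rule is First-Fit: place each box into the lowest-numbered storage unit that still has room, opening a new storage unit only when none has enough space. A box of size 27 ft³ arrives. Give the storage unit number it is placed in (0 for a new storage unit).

Storage units with room: storage unit 2 (36 ft³), storage unit 3 (29 ft³), storage unit 5 (38 ft³), storage unit 6 (43 ft³), storage unit 7 (46 ft³), storage unit 8 (49 ft³).
The first with room is storage unit 2.

2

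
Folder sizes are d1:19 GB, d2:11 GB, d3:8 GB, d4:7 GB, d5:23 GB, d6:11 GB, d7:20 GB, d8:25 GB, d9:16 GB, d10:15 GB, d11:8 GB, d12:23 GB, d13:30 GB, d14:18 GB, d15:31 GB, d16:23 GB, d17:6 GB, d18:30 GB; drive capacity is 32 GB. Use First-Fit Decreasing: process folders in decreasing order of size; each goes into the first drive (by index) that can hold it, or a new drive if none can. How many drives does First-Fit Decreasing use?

Sorted descending: 31, 30, 30, 25, 23, 23, 23, 20, 19, 18, 16, 15, 11, 11, 8, 8, 7, 6.
Put 31 GB in drive 1; 1 GB remain.
Put 30 GB in drive 2; 2 GB remain.
Put 30 GB in drive 3; 2 GB remain.
Put 25 GB in drive 4; 7 GB remain.
Put 23 GB in drive 5; 9 GB remain.
Put 23 GB in drive 6; 9 GB remain.
Put 23 GB in drive 7; 9 GB remain.
Put 20 GB in drive 8; 12 GB remain.
Put 19 GB in drive 9; 13 GB remain.
Put 18 GB in drive 10; 14 GB remain.
Put 16 GB in drive 11; 16 GB remain.
Put 15 GB in drive 11; 1 GB remain.
Put 11 GB in drive 8; 1 GB remain.
Put 11 GB in drive 9; 2 GB remain.
Put 8 GB in drive 5; 1 GB remain.
Put 8 GB in drive 6; 1 GB remain.
Put 7 GB in drive 4; 0 GB remain.
Put 6 GB in drive 7; 3 GB remain.
Final drives: [31] [30] [30] [25,7] [23,8] [23,8] [23,6] [20,11] [19,11] [18] [16,15].

11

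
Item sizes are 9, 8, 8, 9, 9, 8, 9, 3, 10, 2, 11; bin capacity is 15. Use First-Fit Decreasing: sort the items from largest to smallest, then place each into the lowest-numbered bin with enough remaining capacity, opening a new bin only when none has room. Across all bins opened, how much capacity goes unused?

49

Sorted descending: 11, 10, 9, 9, 9, 9, 8, 8, 8, 3, 2.
11 → bin 1 (remaining 4)
10 → bin 2 (remaining 5)
9 → bin 3 (remaining 6)
9 → bin 4 (remaining 6)
9 → bin 5 (remaining 6)
9 → bin 6 (remaining 6)
8 → bin 7 (remaining 7)
8 → bin 8 (remaining 7)
8 → bin 9 (remaining 7)
3 → bin 1 (remaining 1)
2 → bin 2 (remaining 3)
9 bins × 15 = 135; used 86; unused 49.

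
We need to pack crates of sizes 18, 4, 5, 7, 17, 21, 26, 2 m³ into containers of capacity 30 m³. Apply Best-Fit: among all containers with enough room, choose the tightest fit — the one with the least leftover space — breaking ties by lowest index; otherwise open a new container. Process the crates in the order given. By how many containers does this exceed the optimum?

Best-Fit: [18,4,5,2] [7,17] [21] [26] → 4 containers.
Total size 100 m³; any packing needs at least ⌈100/30⌉ = 4 containers.
So 4 is already optimal.

0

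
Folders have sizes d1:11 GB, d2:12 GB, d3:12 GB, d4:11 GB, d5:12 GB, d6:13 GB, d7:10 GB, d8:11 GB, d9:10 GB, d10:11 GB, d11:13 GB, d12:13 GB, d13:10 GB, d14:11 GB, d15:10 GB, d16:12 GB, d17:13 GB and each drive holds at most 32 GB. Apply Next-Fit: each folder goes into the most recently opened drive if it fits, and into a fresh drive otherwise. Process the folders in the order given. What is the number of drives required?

8

d1 (11 GB) → drive 1 (remaining 21 GB)
d2 (12 GB) → drive 1 (remaining 9 GB)
d3 (12 GB) → drive 2 (remaining 20 GB)
d4 (11 GB) → drive 2 (remaining 9 GB)
d5 (12 GB) → drive 3 (remaining 20 GB)
d6 (13 GB) → drive 3 (remaining 7 GB)
d7 (10 GB) → drive 4 (remaining 22 GB)
d8 (11 GB) → drive 4 (remaining 11 GB)
d9 (10 GB) → drive 4 (remaining 1 GB)
d10 (11 GB) → drive 5 (remaining 21 GB)
d11 (13 GB) → drive 5 (remaining 8 GB)
d12 (13 GB) → drive 6 (remaining 19 GB)
d13 (10 GB) → drive 6 (remaining 9 GB)
d14 (11 GB) → drive 7 (remaining 21 GB)
d15 (10 GB) → drive 7 (remaining 11 GB)
d16 (12 GB) → drive 8 (remaining 20 GB)
d17 (13 GB) → drive 8 (remaining 7 GB)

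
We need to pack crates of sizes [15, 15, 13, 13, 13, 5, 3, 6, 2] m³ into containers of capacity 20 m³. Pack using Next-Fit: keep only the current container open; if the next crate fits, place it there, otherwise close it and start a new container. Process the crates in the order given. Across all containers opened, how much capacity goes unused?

35

15 m³ → container 1 (remaining 5 m³)
15 m³ → container 2 (remaining 5 m³)
13 m³ → container 3 (remaining 7 m³)
13 m³ → container 4 (remaining 7 m³)
13 m³ → container 5 (remaining 7 m³)
5 m³ → container 5 (remaining 2 m³)
3 m³ → container 6 (remaining 17 m³)
6 m³ → container 6 (remaining 11 m³)
2 m³ → container 6 (remaining 9 m³)
6 containers × 20 m³ = 120 m³; used 85 m³; unused 35 m³.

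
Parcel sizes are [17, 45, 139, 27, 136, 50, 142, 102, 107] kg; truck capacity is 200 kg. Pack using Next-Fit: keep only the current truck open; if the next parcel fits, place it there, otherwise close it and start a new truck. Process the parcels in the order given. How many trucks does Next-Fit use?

truck 1: place 17 kg, 183 kg left
truck 1: place 45 kg, 138 kg left
truck 2: place 139 kg, 61 kg left
truck 2: place 27 kg, 34 kg left
truck 3: place 136 kg, 64 kg left
truck 3: place 50 kg, 14 kg left
truck 4: place 142 kg, 58 kg left
truck 5: place 102 kg, 98 kg left
truck 6: place 107 kg, 93 kg left
Final trucks: [17,45] [139,27] [136,50] [142] [102] [107].

6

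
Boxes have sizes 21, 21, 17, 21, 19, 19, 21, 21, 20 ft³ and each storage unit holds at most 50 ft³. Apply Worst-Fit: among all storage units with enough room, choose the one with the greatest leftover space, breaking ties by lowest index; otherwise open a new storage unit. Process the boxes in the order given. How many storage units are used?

5

Put 21 ft³ in storage unit 1; 29 ft³ remain.
Put 21 ft³ in storage unit 1; 8 ft³ remain.
Put 17 ft³ in storage unit 2; 33 ft³ remain.
Put 21 ft³ in storage unit 2; 12 ft³ remain.
Put 19 ft³ in storage unit 3; 31 ft³ remain.
Put 19 ft³ in storage unit 3; 12 ft³ remain.
Put 21 ft³ in storage unit 4; 29 ft³ remain.
Put 21 ft³ in storage unit 4; 8 ft³ remain.
Put 20 ft³ in storage unit 5; 30 ft³ remain.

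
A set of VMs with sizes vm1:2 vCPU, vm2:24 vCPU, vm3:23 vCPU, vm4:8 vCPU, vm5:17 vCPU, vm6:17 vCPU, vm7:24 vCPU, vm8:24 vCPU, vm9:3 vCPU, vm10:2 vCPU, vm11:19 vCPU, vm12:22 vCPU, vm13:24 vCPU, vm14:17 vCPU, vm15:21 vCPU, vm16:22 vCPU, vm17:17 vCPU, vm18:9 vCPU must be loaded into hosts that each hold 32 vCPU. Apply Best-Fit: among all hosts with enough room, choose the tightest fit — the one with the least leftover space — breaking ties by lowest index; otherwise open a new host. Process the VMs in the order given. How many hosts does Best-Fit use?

13 hosts

host 1: place vm1 (2 vCPU), 30 vCPU left
host 1: place vm2 (24 vCPU), 6 vCPU left
host 2: place vm3 (23 vCPU), 9 vCPU left
host 2: place vm4 (8 vCPU), 1 vCPU left
host 3: place vm5 (17 vCPU), 15 vCPU left
host 4: place vm6 (17 vCPU), 15 vCPU left
host 5: place vm7 (24 vCPU), 8 vCPU left
host 6: place vm8 (24 vCPU), 8 vCPU left
host 1: place vm9 (3 vCPU), 3 vCPU left
host 1: place vm10 (2 vCPU), 1 vCPU left
host 7: place vm11 (19 vCPU), 13 vCPU left
host 8: place vm12 (22 vCPU), 10 vCPU left
host 9: place vm13 (24 vCPU), 8 vCPU left
host 10: place vm14 (17 vCPU), 15 vCPU left
host 11: place vm15 (21 vCPU), 11 vCPU left
host 12: place vm16 (22 vCPU), 10 vCPU left
host 13: place vm17 (17 vCPU), 15 vCPU left
host 8: place vm18 (9 vCPU), 1 vCPU left
Final hosts: [2,24,3,2] [23,8] [17] [17] [24] [24] [19] [22,9] [24] [17] [21] [22] [17].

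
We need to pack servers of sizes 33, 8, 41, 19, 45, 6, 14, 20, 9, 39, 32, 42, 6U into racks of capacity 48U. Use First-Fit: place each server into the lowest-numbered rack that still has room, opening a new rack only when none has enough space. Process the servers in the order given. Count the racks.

33U → rack 1 (remaining 15U)
8U → rack 1 (remaining 7U)
41U → rack 2 (remaining 7U)
19U → rack 3 (remaining 29U)
45U → rack 4 (remaining 3U)
6U → rack 1 (remaining 1U)
14U → rack 3 (remaining 15U)
20U → rack 5 (remaining 28U)
9U → rack 3 (remaining 6U)
39U → rack 6 (remaining 9U)
32U → rack 7 (remaining 16U)
42U → rack 8 (remaining 6U)
6U → rack 2 (remaining 1U)
Final racks: [33,8,6] [41,6] [19,14,9] [45] [20] [39] [32] [42].

8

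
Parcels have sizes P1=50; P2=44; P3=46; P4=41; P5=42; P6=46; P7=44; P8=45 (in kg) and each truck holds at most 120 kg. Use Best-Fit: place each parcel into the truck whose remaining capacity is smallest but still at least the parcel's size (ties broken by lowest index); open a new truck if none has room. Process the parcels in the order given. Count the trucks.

P1 (50 kg) → truck 1 (remaining 70 kg)
P2 (44 kg) → truck 1 (remaining 26 kg)
P3 (46 kg) → truck 2 (remaining 74 kg)
P4 (41 kg) → truck 2 (remaining 33 kg)
P5 (42 kg) → truck 3 (remaining 78 kg)
P6 (46 kg) → truck 3 (remaining 32 kg)
P7 (44 kg) → truck 4 (remaining 76 kg)
P8 (45 kg) → truck 4 (remaining 31 kg)

4 trucks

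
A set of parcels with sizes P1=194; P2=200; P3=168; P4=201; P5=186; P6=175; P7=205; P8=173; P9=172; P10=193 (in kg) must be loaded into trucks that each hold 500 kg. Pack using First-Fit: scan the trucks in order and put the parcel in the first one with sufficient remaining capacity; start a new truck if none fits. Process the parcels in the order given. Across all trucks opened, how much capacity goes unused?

633

P1 (194 kg) → truck 1 (remaining 306 kg)
P2 (200 kg) → truck 1 (remaining 106 kg)
P3 (168 kg) → truck 2 (remaining 332 kg)
P4 (201 kg) → truck 2 (remaining 131 kg)
P5 (186 kg) → truck 3 (remaining 314 kg)
P6 (175 kg) → truck 3 (remaining 139 kg)
P7 (205 kg) → truck 4 (remaining 295 kg)
P8 (173 kg) → truck 4 (remaining 122 kg)
P9 (172 kg) → truck 5 (remaining 328 kg)
P10 (193 kg) → truck 5 (remaining 135 kg)
5 trucks × 500 kg = 2500 kg; used 1867 kg; unused 633 kg.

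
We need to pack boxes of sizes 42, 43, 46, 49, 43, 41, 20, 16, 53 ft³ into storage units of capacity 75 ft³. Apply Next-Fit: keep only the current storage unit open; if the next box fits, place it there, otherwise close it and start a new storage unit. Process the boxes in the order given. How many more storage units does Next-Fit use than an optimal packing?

0

Next-Fit: [42] [43] [46] [49] [43] [41,20] [16,53] → 7 storage units.
7 boxes exceed 37.5 ft³ (half the capacity), and no two of those can share a storage unit, so at least 7 storage units are needed.
So 7 is already optimal.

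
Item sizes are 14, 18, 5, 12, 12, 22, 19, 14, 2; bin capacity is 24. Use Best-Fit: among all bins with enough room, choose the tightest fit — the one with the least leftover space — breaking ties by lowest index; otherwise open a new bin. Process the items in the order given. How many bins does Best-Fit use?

bin 1: place 14, 10 left
bin 2: place 18, 6 left
bin 2: place 5, 1 left
bin 3: place 12, 12 left
bin 3: place 12, 0 left
bin 4: place 22, 2 left
bin 5: place 19, 5 left
bin 6: place 14, 10 left
bin 4: place 2, 0 left

6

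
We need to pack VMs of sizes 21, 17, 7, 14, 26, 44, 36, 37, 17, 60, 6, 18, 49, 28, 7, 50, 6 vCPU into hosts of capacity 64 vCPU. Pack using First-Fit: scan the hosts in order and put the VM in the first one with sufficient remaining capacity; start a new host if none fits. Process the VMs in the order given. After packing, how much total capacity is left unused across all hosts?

69

21 vCPU → host 1 (remaining 43 vCPU)
17 vCPU → host 1 (remaining 26 vCPU)
7 vCPU → host 1 (remaining 19 vCPU)
14 vCPU → host 1 (remaining 5 vCPU)
26 vCPU → host 2 (remaining 38 vCPU)
44 vCPU → host 3 (remaining 20 vCPU)
36 vCPU → host 2 (remaining 2 vCPU)
37 vCPU → host 4 (remaining 27 vCPU)
17 vCPU → host 3 (remaining 3 vCPU)
60 vCPU → host 5 (remaining 4 vCPU)
6 vCPU → host 4 (remaining 21 vCPU)
18 vCPU → host 4 (remaining 3 vCPU)
49 vCPU → host 6 (remaining 15 vCPU)
28 vCPU → host 7 (remaining 36 vCPU)
7 vCPU → host 6 (remaining 8 vCPU)
50 vCPU → host 8 (remaining 14 vCPU)
6 vCPU → host 6 (remaining 2 vCPU)
8 hosts × 64 vCPU = 512 vCPU; used 443 vCPU; unused 69 vCPU.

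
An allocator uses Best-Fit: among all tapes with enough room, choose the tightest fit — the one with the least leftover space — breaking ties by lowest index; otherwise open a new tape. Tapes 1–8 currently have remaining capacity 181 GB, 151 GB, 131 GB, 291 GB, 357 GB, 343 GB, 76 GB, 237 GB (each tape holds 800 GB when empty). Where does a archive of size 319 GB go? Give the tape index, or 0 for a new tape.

6

Tapes with room: tape 5 (357 GB), tape 6 (343 GB).
Tightest fit is tape 6 with 343 GB free.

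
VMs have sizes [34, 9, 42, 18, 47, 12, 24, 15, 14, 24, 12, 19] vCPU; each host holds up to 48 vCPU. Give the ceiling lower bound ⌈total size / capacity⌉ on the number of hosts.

6

Total size = 34 + 9 + 42 + 18 + 47 + 12 + 24 + 15 + 14 + 24 + 12 + 19 = 270 vCPU.
⌈270 / 48⌉ = 6.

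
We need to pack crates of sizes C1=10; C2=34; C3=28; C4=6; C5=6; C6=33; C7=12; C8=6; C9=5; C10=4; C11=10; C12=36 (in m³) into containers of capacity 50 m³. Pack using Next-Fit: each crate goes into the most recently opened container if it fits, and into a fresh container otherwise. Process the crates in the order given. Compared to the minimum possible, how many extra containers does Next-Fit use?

1

Next-Fit: [10,34] [28,6,6] [33,12] [6,5,4,10] [36] → 5 containers.
Total size 190 m³; any packing needs at least ⌈190/50⌉ = 4 containers.
An optimal packing achieves that bound: [36,12] [34,10,6] [33,10,6] [28,6,5,4] → 4 containers.
Excess: 5 − 4 = 1.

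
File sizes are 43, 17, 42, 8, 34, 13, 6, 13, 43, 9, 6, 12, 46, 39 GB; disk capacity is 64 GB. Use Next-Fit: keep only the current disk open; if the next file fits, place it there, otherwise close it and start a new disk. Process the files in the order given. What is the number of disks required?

7 disks

Put 43 GB in disk 1; 21 GB remain.
Put 17 GB in disk 1; 4 GB remain.
Put 42 GB in disk 2; 22 GB remain.
Put 8 GB in disk 2; 14 GB remain.
Put 34 GB in disk 3; 30 GB remain.
Put 13 GB in disk 3; 17 GB remain.
Put 6 GB in disk 3; 11 GB remain.
Put 13 GB in disk 4; 51 GB remain.
Put 43 GB in disk 4; 8 GB remain.
Put 9 GB in disk 5; 55 GB remain.
Put 6 GB in disk 5; 49 GB remain.
Put 12 GB in disk 5; 37 GB remain.
Put 46 GB in disk 6; 18 GB remain.
Put 39 GB in disk 7; 25 GB remain.
Final disks: [43,17] [42,8] [34,13,6] [13,43] [9,6,12] [46] [39].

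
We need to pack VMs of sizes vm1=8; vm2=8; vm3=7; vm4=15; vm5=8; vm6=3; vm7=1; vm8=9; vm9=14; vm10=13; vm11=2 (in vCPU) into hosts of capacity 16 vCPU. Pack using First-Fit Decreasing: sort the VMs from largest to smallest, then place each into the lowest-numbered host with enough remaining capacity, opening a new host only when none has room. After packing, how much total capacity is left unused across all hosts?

Sorted descending: 15, 14, 13, 9, 8, 8, 8, 7, 3, 2, 1.
Put 15 vCPU in host 1; 1 vCPU remain.
Put 14 vCPU in host 2; 2 vCPU remain.
Put 13 vCPU in host 3; 3 vCPU remain.
Put 9 vCPU in host 4; 7 vCPU remain.
Put 8 vCPU in host 5; 8 vCPU remain.
Put 8 vCPU in host 5; 0 vCPU remain.
Put 8 vCPU in host 6; 8 vCPU remain.
Put 7 vCPU in host 4; 0 vCPU remain.
Put 3 vCPU in host 3; 0 vCPU remain.
Put 2 vCPU in host 2; 0 vCPU remain.
Put 1 vCPU in host 1; 0 vCPU remain.
6 hosts × 16 vCPU = 96 vCPU; used 88 vCPU; unused 8 vCPU.

8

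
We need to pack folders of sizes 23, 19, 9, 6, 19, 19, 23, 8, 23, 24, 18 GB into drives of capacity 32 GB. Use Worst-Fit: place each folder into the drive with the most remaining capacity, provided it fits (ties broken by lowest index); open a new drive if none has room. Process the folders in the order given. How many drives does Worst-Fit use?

Put 23 GB in drive 1; 9 GB remain.
Put 19 GB in drive 2; 13 GB remain.
Put 9 GB in drive 2; 4 GB remain.
Put 6 GB in drive 1; 3 GB remain.
Put 19 GB in drive 3; 13 GB remain.
Put 19 GB in drive 4; 13 GB remain.
Put 23 GB in drive 5; 9 GB remain.
Put 8 GB in drive 3; 5 GB remain.
Put 23 GB in drive 6; 9 GB remain.
Put 24 GB in drive 7; 8 GB remain.
Put 18 GB in drive 8; 14 GB remain.
Final drives: [23,6] [19,9] [19,8] [19] [23] [23] [24] [18].

8 drives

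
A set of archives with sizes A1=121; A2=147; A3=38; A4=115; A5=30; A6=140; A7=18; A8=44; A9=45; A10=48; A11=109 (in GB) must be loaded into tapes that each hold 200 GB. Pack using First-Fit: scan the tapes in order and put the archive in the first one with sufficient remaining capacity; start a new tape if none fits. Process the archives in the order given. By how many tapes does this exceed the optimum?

First-Fit: [121,38,30] [147,18] [115,44] [140,45] [48,109] → 5 tapes.
Total size 855 GB; any packing needs at least ⌈855/200⌉ = 5 tapes.
So 5 is already optimal.

0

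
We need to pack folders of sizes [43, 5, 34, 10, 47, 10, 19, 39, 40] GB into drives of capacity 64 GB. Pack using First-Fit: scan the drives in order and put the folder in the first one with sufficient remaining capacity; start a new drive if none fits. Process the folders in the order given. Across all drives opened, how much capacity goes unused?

73

43 GB → drive 1 (remaining 21 GB)
5 GB → drive 1 (remaining 16 GB)
34 GB → drive 2 (remaining 30 GB)
10 GB → drive 1 (remaining 6 GB)
47 GB → drive 3 (remaining 17 GB)
10 GB → drive 2 (remaining 20 GB)
19 GB → drive 2 (remaining 1 GB)
39 GB → drive 4 (remaining 25 GB)
40 GB → drive 5 (remaining 24 GB)
5 drives × 64 GB = 320 GB; used 247 GB; unused 73 GB.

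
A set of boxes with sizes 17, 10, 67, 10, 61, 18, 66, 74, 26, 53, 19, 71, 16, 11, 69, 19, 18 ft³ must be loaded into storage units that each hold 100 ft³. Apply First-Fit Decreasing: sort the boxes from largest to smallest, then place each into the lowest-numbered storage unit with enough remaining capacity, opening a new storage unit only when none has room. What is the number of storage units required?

7 storage units

Sorted descending: 74, 71, 69, 67, 66, 61, 53, 26, 19, 19, 18, 18, 17, 16, 11, 10, 10.
Put 74 ft³ in storage unit 1; 26 ft³ remain.
Put 71 ft³ in storage unit 2; 29 ft³ remain.
Put 69 ft³ in storage unit 3; 31 ft³ remain.
Put 67 ft³ in storage unit 4; 33 ft³ remain.
Put 66 ft³ in storage unit 5; 34 ft³ remain.
Put 61 ft³ in storage unit 6; 39 ft³ remain.
Put 53 ft³ in storage unit 7; 47 ft³ remain.
Put 26 ft³ in storage unit 1; 0 ft³ remain.
Put 19 ft³ in storage unit 2; 10 ft³ remain.
Put 19 ft³ in storage unit 3; 12 ft³ remain.
Put 18 ft³ in storage unit 4; 15 ft³ remain.
Put 18 ft³ in storage unit 5; 16 ft³ remain.
Put 17 ft³ in storage unit 6; 22 ft³ remain.
Put 16 ft³ in storage unit 5; 0 ft³ remain.
Put 11 ft³ in storage unit 3; 1 ft³ remain.
Put 10 ft³ in storage unit 2; 0 ft³ remain.
Put 10 ft³ in storage unit 4; 5 ft³ remain.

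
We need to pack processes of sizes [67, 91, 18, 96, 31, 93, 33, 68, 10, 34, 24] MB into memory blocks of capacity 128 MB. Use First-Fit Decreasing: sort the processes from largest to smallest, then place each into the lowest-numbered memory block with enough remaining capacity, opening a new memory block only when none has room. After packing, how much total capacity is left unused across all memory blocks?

75

Sorted descending: 96, 93, 91, 68, 67, 34, 33, 31, 24, 18, 10.
96 MB → memory block 1 (remaining 32 MB)
93 MB → memory block 2 (remaining 35 MB)
91 MB → memory block 3 (remaining 37 MB)
68 MB → memory block 4 (remaining 60 MB)
67 MB → memory block 5 (remaining 61 MB)
34 MB → memory block 2 (remaining 1 MB)
33 MB → memory block 3 (remaining 4 MB)
31 MB → memory block 1 (remaining 1 MB)
24 MB → memory block 4 (remaining 36 MB)
18 MB → memory block 4 (remaining 18 MB)
10 MB → memory block 4 (remaining 8 MB)
5 memory blocks × 128 MB = 640 MB; used 565 MB; unused 75 MB.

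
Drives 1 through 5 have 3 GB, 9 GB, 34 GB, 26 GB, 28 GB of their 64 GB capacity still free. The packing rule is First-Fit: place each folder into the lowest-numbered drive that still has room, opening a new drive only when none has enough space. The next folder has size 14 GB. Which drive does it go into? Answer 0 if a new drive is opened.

Drives with room: drive 3 (34 GB), drive 4 (26 GB), drive 5 (28 GB).
The first with room is drive 3.

3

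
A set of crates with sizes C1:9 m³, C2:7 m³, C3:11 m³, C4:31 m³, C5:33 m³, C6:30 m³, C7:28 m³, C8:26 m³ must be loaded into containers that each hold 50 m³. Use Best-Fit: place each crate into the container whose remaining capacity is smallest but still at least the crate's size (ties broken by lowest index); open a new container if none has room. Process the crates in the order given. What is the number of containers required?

6 containers

Put C1 (9 m³) in container 1; 41 m³ remain.
Put C2 (7 m³) in container 1; 34 m³ remain.
Put C3 (11 m³) in container 1; 23 m³ remain.
Put C4 (31 m³) in container 2; 19 m³ remain.
Put C5 (33 m³) in container 3; 17 m³ remain.
Put C6 (30 m³) in container 4; 20 m³ remain.
Put C7 (28 m³) in container 5; 22 m³ remain.
Put C8 (26 m³) in container 6; 24 m³ remain.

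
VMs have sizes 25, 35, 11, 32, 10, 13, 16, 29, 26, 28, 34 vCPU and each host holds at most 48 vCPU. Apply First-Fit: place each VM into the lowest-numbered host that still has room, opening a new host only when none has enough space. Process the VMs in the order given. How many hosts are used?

25 vCPU → host 1 (remaining 23 vCPU)
35 vCPU → host 2 (remaining 13 vCPU)
11 vCPU → host 1 (remaining 12 vCPU)
32 vCPU → host 3 (remaining 16 vCPU)
10 vCPU → host 1 (remaining 2 vCPU)
13 vCPU → host 2 (remaining 0 vCPU)
16 vCPU → host 3 (remaining 0 vCPU)
29 vCPU → host 4 (remaining 19 vCPU)
26 vCPU → host 5 (remaining 22 vCPU)
28 vCPU → host 6 (remaining 20 vCPU)
34 vCPU → host 7 (remaining 14 vCPU)
Final hosts: [25,11,10] [35,13] [32,16] [29] [26] [28] [34].

7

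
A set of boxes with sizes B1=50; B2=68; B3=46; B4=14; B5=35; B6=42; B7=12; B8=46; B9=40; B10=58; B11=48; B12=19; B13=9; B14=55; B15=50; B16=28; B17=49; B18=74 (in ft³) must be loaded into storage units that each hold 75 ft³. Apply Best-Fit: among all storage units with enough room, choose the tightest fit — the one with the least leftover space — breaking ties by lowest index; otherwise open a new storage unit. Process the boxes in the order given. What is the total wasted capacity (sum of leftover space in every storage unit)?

B1 (50 ft³) → storage unit 1 (remaining 25 ft³)
B2 (68 ft³) → storage unit 2 (remaining 7 ft³)
B3 (46 ft³) → storage unit 3 (remaining 29 ft³)
B4 (14 ft³) → storage unit 1 (remaining 11 ft³)
B5 (35 ft³) → storage unit 4 (remaining 40 ft³)
B6 (42 ft³) → storage unit 5 (remaining 33 ft³)
B7 (12 ft³) → storage unit 3 (remaining 17 ft³)
B8 (46 ft³) → storage unit 6 (remaining 29 ft³)
B9 (40 ft³) → storage unit 4 (remaining 0 ft³)
B10 (58 ft³) → storage unit 7 (remaining 17 ft³)
B11 (48 ft³) → storage unit 8 (remaining 27 ft³)
B12 (19 ft³) → storage unit 8 (remaining 8 ft³)
B13 (9 ft³) → storage unit 1 (remaining 2 ft³)
B14 (55 ft³) → storage unit 9 (remaining 20 ft³)
B15 (50 ft³) → storage unit 10 (remaining 25 ft³)
B16 (28 ft³) → storage unit 6 (remaining 1 ft³)
B17 (49 ft³) → storage unit 11 (remaining 26 ft³)
B18 (74 ft³) → storage unit 12 (remaining 1 ft³)
12 storage units × 75 ft³ = 900 ft³; used 743 ft³; unused 157 ft³.

157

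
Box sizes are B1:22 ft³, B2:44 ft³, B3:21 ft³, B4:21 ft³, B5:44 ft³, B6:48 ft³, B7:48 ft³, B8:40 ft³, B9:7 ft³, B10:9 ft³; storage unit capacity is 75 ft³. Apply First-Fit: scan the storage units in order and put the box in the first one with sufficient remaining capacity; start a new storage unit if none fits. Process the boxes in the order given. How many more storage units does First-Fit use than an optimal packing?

First-Fit: [22,44,7] [21,21,9] [44] [48] [48] [40] → 6 storage units.
Total size 304 ft³; any packing needs at least ⌈304/75⌉ = 5 storage units.
An optimal packing achieves that bound: [48,22] [48,21] [44,21,9] [44,7] [40] → 5 storage units.
Excess: 6 − 5 = 1.

1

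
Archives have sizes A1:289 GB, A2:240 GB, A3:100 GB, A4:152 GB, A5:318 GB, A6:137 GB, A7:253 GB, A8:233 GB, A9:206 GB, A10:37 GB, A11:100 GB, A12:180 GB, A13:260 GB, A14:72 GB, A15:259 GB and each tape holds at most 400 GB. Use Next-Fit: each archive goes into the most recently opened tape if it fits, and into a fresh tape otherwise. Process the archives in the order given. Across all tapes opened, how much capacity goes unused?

A1 (289 GB) → tape 1 (remaining 111 GB)
A2 (240 GB) → tape 2 (remaining 160 GB)
A3 (100 GB) → tape 2 (remaining 60 GB)
A4 (152 GB) → tape 3 (remaining 248 GB)
A5 (318 GB) → tape 4 (remaining 82 GB)
A6 (137 GB) → tape 5 (remaining 263 GB)
A7 (253 GB) → tape 5 (remaining 10 GB)
A8 (233 GB) → tape 6 (remaining 167 GB)
A9 (206 GB) → tape 7 (remaining 194 GB)
A10 (37 GB) → tape 7 (remaining 157 GB)
A11 (100 GB) → tape 7 (remaining 57 GB)
A12 (180 GB) → tape 8 (remaining 220 GB)
A13 (260 GB) → tape 9 (remaining 140 GB)
A14 (72 GB) → tape 9 (remaining 68 GB)
A15 (259 GB) → tape 10 (remaining 141 GB)
10 tapes × 400 GB = 4000 GB; used 2836 GB; unused 1164 GB.

1164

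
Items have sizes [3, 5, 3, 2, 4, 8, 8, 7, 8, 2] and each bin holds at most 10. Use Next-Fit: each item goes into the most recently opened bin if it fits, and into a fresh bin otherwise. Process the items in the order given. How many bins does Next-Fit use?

6

bin 1: place 3, 7 left
bin 1: place 5, 2 left
bin 2: place 3, 7 left
bin 2: place 2, 5 left
bin 2: place 4, 1 left
bin 3: place 8, 2 left
bin 4: place 8, 2 left
bin 5: place 7, 3 left
bin 6: place 8, 2 left
bin 6: place 2, 0 left
Final bins: [3,5] [3,2,4] [8] [8] [7] [8,2].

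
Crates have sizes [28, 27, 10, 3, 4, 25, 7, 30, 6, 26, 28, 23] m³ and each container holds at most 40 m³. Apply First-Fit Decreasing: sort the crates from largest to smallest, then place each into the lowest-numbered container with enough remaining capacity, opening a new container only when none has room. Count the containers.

Sorted descending: 30, 28, 28, 27, 26, 25, 23, 10, 7, 6, 4, 3.
30 m³ → container 1 (remaining 10 m³)
28 m³ → container 2 (remaining 12 m³)
28 m³ → container 3 (remaining 12 m³)
27 m³ → container 4 (remaining 13 m³)
26 m³ → container 5 (remaining 14 m³)
25 m³ → container 6 (remaining 15 m³)
23 m³ → container 7 (remaining 17 m³)
10 m³ → container 1 (remaining 0 m³)
7 m³ → container 2 (remaining 5 m³)
6 m³ → container 3 (remaining 6 m³)
4 m³ → container 2 (remaining 1 m³)
3 m³ → container 3 (remaining 3 m³)

7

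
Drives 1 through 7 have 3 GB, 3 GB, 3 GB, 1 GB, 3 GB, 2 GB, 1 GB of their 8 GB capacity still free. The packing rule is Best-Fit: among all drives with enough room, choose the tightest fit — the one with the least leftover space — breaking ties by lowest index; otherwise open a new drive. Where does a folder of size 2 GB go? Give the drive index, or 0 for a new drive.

Drives with room: drive 1 (3 GB), drive 2 (3 GB), drive 3 (3 GB), drive 5 (3 GB), drive 6 (2 GB).
Tightest fit is drive 6 with 2 GB free.

6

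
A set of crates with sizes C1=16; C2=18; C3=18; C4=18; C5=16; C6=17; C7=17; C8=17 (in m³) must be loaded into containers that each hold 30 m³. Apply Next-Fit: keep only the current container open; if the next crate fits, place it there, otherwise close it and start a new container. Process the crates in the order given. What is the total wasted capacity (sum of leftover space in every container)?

container 1: place C1 (16 m³), 14 m³ left
container 2: place C2 (18 m³), 12 m³ left
container 3: place C3 (18 m³), 12 m³ left
container 4: place C4 (18 m³), 12 m³ left
container 5: place C5 (16 m³), 14 m³ left
container 6: place C6 (17 m³), 13 m³ left
container 7: place C7 (17 m³), 13 m³ left
container 8: place C8 (17 m³), 13 m³ left
8 containers × 30 m³ = 240 m³; used 137 m³; unused 103 m³.

103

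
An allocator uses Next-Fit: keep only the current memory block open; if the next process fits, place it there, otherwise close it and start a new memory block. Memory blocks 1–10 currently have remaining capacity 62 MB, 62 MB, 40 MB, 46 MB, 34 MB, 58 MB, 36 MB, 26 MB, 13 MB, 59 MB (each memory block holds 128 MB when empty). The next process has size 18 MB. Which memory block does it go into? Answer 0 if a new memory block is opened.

10

Next-Fit only looks at memory block 10, which has 59 MB free.
18 MB fits there.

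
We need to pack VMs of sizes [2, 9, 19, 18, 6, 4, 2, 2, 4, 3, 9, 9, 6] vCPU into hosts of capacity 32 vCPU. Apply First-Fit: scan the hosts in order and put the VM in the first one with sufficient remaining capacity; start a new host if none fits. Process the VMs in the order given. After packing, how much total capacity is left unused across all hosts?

3

host 1: place 2 vCPU, 30 vCPU left
host 1: place 9 vCPU, 21 vCPU left
host 1: place 19 vCPU, 2 vCPU left
host 2: place 18 vCPU, 14 vCPU left
host 2: place 6 vCPU, 8 vCPU left
host 2: place 4 vCPU, 4 vCPU left
host 1: place 2 vCPU, 0 vCPU left
host 2: place 2 vCPU, 2 vCPU left
host 3: place 4 vCPU, 28 vCPU left
host 3: place 3 vCPU, 25 vCPU left
host 3: place 9 vCPU, 16 vCPU left
host 3: place 9 vCPU, 7 vCPU left
host 3: place 6 vCPU, 1 vCPU left
3 hosts × 32 vCPU = 96 vCPU; used 93 vCPU; unused 3 vCPU.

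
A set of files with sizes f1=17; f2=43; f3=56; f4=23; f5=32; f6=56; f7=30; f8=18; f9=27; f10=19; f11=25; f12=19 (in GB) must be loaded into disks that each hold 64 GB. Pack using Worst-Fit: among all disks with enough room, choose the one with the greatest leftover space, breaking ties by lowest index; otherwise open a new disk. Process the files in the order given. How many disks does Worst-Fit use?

Put f1 (17 GB) in disk 1; 47 GB remain.
Put f2 (43 GB) in disk 1; 4 GB remain.
Put f3 (56 GB) in disk 2; 8 GB remain.
Put f4 (23 GB) in disk 3; 41 GB remain.
Put f5 (32 GB) in disk 3; 9 GB remain.
Put f6 (56 GB) in disk 4; 8 GB remain.
Put f7 (30 GB) in disk 5; 34 GB remain.
Put f8 (18 GB) in disk 5; 16 GB remain.
Put f9 (27 GB) in disk 6; 37 GB remain.
Put f10 (19 GB) in disk 6; 18 GB remain.
Put f11 (25 GB) in disk 7; 39 GB remain.
Put f12 (19 GB) in disk 7; 20 GB remain.
Final disks: [17,43] [56] [23,32] [56] [30,18] [27,19] [25,19].

7 disks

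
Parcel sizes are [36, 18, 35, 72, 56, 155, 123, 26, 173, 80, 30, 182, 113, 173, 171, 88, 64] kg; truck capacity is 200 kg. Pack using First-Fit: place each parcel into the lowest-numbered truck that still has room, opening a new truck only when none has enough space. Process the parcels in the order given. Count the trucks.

9

truck 1: place 36 kg, 164 kg left
truck 1: place 18 kg, 146 kg left
truck 1: place 35 kg, 111 kg left
truck 1: place 72 kg, 39 kg left
truck 2: place 56 kg, 144 kg left
truck 3: place 155 kg, 45 kg left
truck 2: place 123 kg, 21 kg left
truck 1: place 26 kg, 13 kg left
truck 4: place 173 kg, 27 kg left
truck 5: place 80 kg, 120 kg left
truck 3: place 30 kg, 15 kg left
truck 6: place 182 kg, 18 kg left
truck 5: place 113 kg, 7 kg left
truck 7: place 173 kg, 27 kg left
truck 8: place 171 kg, 29 kg left
truck 9: place 88 kg, 112 kg left
truck 9: place 64 kg, 48 kg left
Final trucks: [36,18,35,72,26] [56,123] [155,30] [173] [80,113] [182] [173] [171] [88,64].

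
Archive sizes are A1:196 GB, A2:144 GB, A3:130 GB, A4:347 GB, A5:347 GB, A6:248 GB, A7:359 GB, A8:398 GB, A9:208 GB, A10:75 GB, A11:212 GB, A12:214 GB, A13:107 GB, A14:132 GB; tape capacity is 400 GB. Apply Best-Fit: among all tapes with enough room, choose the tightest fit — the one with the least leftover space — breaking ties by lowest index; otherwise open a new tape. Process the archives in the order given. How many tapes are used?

tape 1: place A1 (196 GB), 204 GB left
tape 1: place A2 (144 GB), 60 GB left
tape 2: place A3 (130 GB), 270 GB left
tape 3: place A4 (347 GB), 53 GB left
tape 4: place A5 (347 GB), 53 GB left
tape 2: place A6 (248 GB), 22 GB left
tape 5: place A7 (359 GB), 41 GB left
tape 6: place A8 (398 GB), 2 GB left
tape 7: place A9 (208 GB), 192 GB left
tape 7: place A10 (75 GB), 117 GB left
tape 8: place A11 (212 GB), 188 GB left
tape 9: place A12 (214 GB), 186 GB left
tape 7: place A13 (107 GB), 10 GB left
tape 9: place A14 (132 GB), 54 GB left

9 tapes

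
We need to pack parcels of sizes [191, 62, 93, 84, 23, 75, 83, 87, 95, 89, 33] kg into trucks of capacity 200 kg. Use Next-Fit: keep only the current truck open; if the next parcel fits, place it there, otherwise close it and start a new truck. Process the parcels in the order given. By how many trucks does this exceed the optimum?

1

Next-Fit: [191] [62,93] [84,23,75] [83,87] [95,89] [33] → 6 trucks.
Total size 915 kg; any packing needs at least ⌈915/200⌉ = 5 trucks.
An optimal packing achieves that bound: [191] [95,93] [89,87,23] [84,83,33] [75,62] → 5 trucks.
Excess: 6 − 5 = 1.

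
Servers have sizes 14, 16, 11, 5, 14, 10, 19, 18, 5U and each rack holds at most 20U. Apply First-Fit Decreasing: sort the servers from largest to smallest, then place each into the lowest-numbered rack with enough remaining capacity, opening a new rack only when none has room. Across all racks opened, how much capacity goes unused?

Sorted descending: 19, 18, 16, 14, 14, 11, 10, 5, 5.
19U → rack 1 (remaining 1U)
18U → rack 2 (remaining 2U)
16U → rack 3 (remaining 4U)
14U → rack 4 (remaining 6U)
14U → rack 5 (remaining 6U)
11U → rack 6 (remaining 9U)
10U → rack 7 (remaining 10U)
5U → rack 4 (remaining 1U)
5U → rack 5 (remaining 1U)
7 racks × 20U = 140U; used 112U; unused 28U.

28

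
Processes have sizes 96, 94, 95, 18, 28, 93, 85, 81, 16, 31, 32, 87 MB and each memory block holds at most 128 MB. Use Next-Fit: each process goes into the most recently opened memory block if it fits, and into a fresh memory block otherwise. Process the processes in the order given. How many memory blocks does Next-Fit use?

memory block 1: place 96 MB, 32 MB left
memory block 2: place 94 MB, 34 MB left
memory block 3: place 95 MB, 33 MB left
memory block 3: place 18 MB, 15 MB left
memory block 4: place 28 MB, 100 MB left
memory block 4: place 93 MB, 7 MB left
memory block 5: place 85 MB, 43 MB left
memory block 6: place 81 MB, 47 MB left
memory block 6: place 16 MB, 31 MB left
memory block 6: place 31 MB, 0 MB left
memory block 7: place 32 MB, 96 MB left
memory block 7: place 87 MB, 9 MB left
Final memory blocks: [96] [94] [95,18] [28,93] [85] [81,16,31] [32,87].

7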